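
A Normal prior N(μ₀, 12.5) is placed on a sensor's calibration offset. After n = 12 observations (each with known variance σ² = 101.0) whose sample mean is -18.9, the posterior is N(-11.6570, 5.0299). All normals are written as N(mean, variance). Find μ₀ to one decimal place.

μ₀ = -0.9

With known observation variance, the Normal–Normal posterior has precision τ_n = τ₀ + n/σ² and mean μ_n = (τ₀μ₀ + (n/σ²)x̄)/τ_n.
Here τ₀ = 1/12.5 = 0.080000 and τ_data = 12/101.0 = 0.118812, so τ_n = 0.198812.
Rearranging for μ₀: μ₀ = (μ_n·τ_n − τ_data·x̄)/τ₀ = (-11.6570·0.198812 − 0.118812·-18.9) / 0.080000 = -0.072005/0.080000 ≈ -0.9.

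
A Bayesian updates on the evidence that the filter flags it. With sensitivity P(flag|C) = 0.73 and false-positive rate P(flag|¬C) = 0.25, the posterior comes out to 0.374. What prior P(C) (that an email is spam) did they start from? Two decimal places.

P(C) = 0.17

In odds form, posterior odds = prior odds × likelihood ratio, so prior odds = posterior odds ÷ LR.
Posterior odds = 0.374/(1−0.374) = 0.5974. LR = 0.73/0.25 = 2.9200.
Prior odds = 0.5974/2.9200 = 0.2046, so P(C) = 0.2046/(1+0.2046) ≈ 0.17.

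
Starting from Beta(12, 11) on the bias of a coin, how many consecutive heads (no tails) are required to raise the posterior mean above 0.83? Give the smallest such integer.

k = 42

After k heads and 0 tails the posterior is Beta(12+k, 11), with mean (12+k)/(12+11+k).
Set (12+k)/(23+k) > 0.83 and solve: k > (0.83·23 − 12)/(1 − 0.83) = 41.706.
The smallest integer exceeding 41.706 is 42, and checking k=42: (54)/(65) = 0.8308 > 0.83.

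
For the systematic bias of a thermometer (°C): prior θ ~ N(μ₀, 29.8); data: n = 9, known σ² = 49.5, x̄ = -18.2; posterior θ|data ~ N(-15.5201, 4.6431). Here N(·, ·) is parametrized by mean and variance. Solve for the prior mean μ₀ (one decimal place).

μ₀ = -1.0

The posterior mean is a precision-weighted average: μ_n = (τ₀μ₀ + τ_data·x̄)/(τ₀+τ_data), with τ₀=1/σ₀² and τ_data=n/σ².
Here τ₀ = 1/29.8 = 0.033557 and τ_data = 9/49.5 = 0.181818, so τ_n = 0.215375.
Rearranging for μ₀: μ₀ = (μ_n·τ_n − τ_data·x̄)/τ₀ = (-15.5201·0.215375 − 0.181818·-18.2) / 0.033557 = -0.033554/0.033557 ≈ -1.0.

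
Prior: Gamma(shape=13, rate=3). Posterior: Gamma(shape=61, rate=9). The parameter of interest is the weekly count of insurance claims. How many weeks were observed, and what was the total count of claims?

Gamma–Poisson conjugacy: posterior shape = α + Σxᵢ, posterior rate = β + n.
Matching: Σxᵢ = 61 − 13 = 48 and n = 9 − 3 = 6.

n = 6 weeks with total 48 claims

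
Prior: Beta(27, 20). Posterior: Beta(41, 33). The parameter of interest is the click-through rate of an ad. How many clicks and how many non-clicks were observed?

A Beta(α, β) prior with s successes and f failures in binomial data gives a Beta(α+s, β+f) posterior.
So s = 41 − 27 = 14 and f = 33 − 20 = 13.

14 clicks and 13 non-clicks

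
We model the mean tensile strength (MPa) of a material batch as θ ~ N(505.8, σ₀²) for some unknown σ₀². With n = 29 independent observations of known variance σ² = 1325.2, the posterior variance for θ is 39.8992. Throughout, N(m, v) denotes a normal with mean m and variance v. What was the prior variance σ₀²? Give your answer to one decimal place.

σ₀² = 314.5

Posterior precision equals prior precision plus data precision: 1/σ_n² = 1/σ₀² + n/σ².
So 1/σ₀² = 1/39.8992 − 29/1325.2 = 0.025063 − 0.021883 = 0.003180.
Hence σ₀² = 1/0.003180 ≈ 314.5.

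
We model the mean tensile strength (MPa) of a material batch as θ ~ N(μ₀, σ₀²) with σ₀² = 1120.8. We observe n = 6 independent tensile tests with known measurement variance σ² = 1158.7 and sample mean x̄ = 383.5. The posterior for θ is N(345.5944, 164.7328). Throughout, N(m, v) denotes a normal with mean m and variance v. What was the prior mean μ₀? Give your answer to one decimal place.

μ₀ = 125.6

With known observation variance, the Normal–Normal posterior has precision τ_n = τ₀ + n/σ² and mean μ_n = (τ₀μ₀ + (n/σ²)x̄)/τ_n.
Here τ₀ = 1/1120.8 = 0.000892 and τ_data = 6/1158.7 = 0.005178, so τ_n = 0.006070.
Rearranging for μ₀: μ₀ = (μ_n·τ_n − τ_data·x̄)/τ₀ = (345.5944·0.006070 − 0.005178·383.5) / 0.000892 = 0.111995/0.000892 ≈ 125.6.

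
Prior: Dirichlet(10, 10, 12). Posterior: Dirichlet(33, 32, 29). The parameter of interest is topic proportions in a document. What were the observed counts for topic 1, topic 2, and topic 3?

counts (23, 22, 17)

For a Dirichlet(α) prior with multinomial counts c, the posterior is Dirichlet(α + c) componentwise.
Counts are posterior − prior componentwise: 33−10=23, 32−10=22, 29−12=17.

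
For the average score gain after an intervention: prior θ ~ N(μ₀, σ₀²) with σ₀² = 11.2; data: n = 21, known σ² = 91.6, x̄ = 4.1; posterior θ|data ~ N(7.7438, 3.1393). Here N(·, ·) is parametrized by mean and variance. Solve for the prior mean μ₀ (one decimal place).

The posterior mean is a precision-weighted average: μ_n = (τ₀μ₀ + τ_data·x̄)/(τ₀+τ_data), with τ₀=1/σ₀² and τ_data=n/σ².
Here τ₀ = 1/11.2 = 0.089286 and τ_data = 21/91.6 = 0.229258, so τ_n = 0.318544.
Rearranging for μ₀: μ₀ = (μ_n·τ_n − τ_data·x̄)/τ₀ = (7.7438·0.318544 − 0.229258·4.1) / 0.089286 = 1.526783/0.089286 ≈ 17.1.

μ₀ = 17.1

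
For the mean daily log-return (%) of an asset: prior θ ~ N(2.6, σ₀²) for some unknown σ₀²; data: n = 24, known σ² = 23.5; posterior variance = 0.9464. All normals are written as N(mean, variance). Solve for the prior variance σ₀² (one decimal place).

Posterior precision equals prior precision plus data precision: 1/σ_n² = 1/σ₀² + n/σ².
So 1/σ₀² = 1/0.9464 − 24/23.5 = 1.056636 − 1.021277 = 0.035359.
Hence σ₀² = 1/0.035359 ≈ 28.3.

σ₀² = 28.3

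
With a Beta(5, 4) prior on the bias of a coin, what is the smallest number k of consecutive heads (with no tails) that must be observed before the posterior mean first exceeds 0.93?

After k heads and 0 tails the posterior is Beta(5+k, 4), with mean (5+k)/(5+4+k).
Set (5+k)/(9+k) > 0.93 and solve: k > (0.93·9 − 5)/(1 − 0.93) = 48.143.
The smallest integer exceeding 48.143 is 49.

k = 49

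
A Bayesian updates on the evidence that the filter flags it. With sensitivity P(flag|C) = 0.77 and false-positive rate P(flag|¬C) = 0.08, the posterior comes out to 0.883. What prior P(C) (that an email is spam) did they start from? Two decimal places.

P(C) = 0.44

In odds form, posterior odds = prior odds × likelihood ratio, so prior odds = posterior odds ÷ LR.
Posterior odds = 0.883/(1−0.883) = 7.5470. LR = 0.77/0.08 = 9.6250.
Prior odds = 7.5470/9.6250 = 0.7841, so P(C) = 0.7841/(1+0.7841) ≈ 0.44.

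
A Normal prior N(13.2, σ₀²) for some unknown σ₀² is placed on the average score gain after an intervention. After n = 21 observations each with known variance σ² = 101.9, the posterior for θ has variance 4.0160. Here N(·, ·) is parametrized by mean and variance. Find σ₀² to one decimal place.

For the Normal–Normal model with known σ², precisions add: τ_n = τ₀ + n/σ².
So 1/σ₀² = 1/4.0160 − 21/101.9 = 0.249004 − 0.206084 = 0.042920.
Hence σ₀² = 1/0.042920 ≈ 23.3.

σ₀² = 23.3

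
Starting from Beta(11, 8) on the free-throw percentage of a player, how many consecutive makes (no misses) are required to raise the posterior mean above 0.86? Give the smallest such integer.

After k makes and 0 misses the posterior is Beta(11+k, 8), with mean (11+k)/(11+8+k).
Set (11+k)/(19+k) > 0.86 and solve: k > (0.86·19 − 11)/(1 − 0.86) = 38.143.
The smallest integer exceeding 38.143 is 39, and checking k=39: (50)/(58) = 0.8621 > 0.86.

k = 39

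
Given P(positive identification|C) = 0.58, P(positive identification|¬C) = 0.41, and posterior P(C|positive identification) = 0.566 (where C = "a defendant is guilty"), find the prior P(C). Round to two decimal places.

In odds form, posterior odds = prior odds × likelihood ratio, so prior odds = posterior odds ÷ LR.
Posterior odds = 0.566/(1−0.566) = 1.3041. LR = 0.58/0.41 = 1.4146.
Prior odds = 1.3041/1.4146 = 0.9219, so P(C) = 0.9219/(1+0.9219) ≈ 0.48.

P(C) = 0.48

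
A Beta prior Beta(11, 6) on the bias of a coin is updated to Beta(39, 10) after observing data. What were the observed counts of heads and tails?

Under Beta–binomial conjugacy the posterior parameters are (a+s, b+f).
Match parameters: s=39−11=28, f=10−6=4.

28 heads and 4 tails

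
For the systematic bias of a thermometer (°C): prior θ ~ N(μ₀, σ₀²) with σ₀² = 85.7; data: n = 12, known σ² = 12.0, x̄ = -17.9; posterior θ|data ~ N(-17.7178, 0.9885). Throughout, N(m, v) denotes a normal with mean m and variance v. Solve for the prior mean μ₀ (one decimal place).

μ₀ = -2.1

The posterior mean is a precision-weighted average: μ_n = (τ₀μ₀ + τ_data·x̄)/(τ₀+τ_data), with τ₀=1/σ₀² and τ_data=n/σ².
Here τ₀ = 1/85.7 = 0.011669 and τ_data = 12/12.0 = 1.000000, so τ_n = 1.011669.
Rearranging for μ₀: μ₀ = (μ_n·τ_n − τ_data·x̄)/τ₀ = (-17.7178·1.011669 − 1.000000·-17.9) / 0.011669 = -0.024549/0.011669 ≈ -2.1.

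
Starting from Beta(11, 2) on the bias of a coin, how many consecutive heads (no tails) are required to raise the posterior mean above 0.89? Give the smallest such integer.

k = 6

After k heads and 0 tails the posterior is Beta(11+k, 2), with mean (11+k)/(11+2+k).
Set (11+k)/(13+k) > 0.89 and solve: k > (0.89·13 − 11)/(1 − 0.89) = 5.182.
The smallest integer exceeding 5.182 is 6, and checking k=6: (17)/(19) = 0.8947 > 0.89.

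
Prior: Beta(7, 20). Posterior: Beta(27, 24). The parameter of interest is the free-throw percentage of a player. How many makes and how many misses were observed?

20 makes and 4 misses

A Beta(a, b) prior with s successes and f failures in binomial data gives a Beta(a+s, b+f) posterior.
So s = 27 − 7 = 20 and f = 24 − 20 = 4.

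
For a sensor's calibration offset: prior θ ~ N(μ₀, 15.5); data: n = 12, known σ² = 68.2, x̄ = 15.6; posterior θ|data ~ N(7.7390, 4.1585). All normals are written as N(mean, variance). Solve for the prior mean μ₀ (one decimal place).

μ₀ = -13.7

With known observation variance, the Normal–Normal posterior has precision τ_n = τ₀ + n/σ² and mean μ_n = (τ₀μ₀ + (n/σ²)x̄)/τ_n.
Here τ₀ = 1/15.5 = 0.064516 and τ_data = 12/68.2 = 0.175953, so τ_n = 0.240469.
Rearranging for μ₀: μ₀ = (μ_n·τ_n − τ_data·x̄)/τ₀ = (7.7390·0.240469 − 0.175953·15.6) / 0.064516 = -0.883877/0.064516 ≈ -13.7.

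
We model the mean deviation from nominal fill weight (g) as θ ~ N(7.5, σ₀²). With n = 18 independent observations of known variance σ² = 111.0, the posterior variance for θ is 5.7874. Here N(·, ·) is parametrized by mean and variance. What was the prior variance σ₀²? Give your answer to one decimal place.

σ₀² = 94.1

Posterior precision equals prior precision plus data precision: 1/σ_n² = 1/σ₀² + n/σ².
So 1/σ₀² = 1/5.7874 − 18/111.0 = 0.172789 − 0.162162 = 0.010627.
Hence σ₀² = 1/0.010627 ≈ 94.1.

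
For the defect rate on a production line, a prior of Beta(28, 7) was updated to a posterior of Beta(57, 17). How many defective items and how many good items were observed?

Beta is conjugate to the binomial likelihood: posterior = Beta(a+s, b+f).
So s = 57 − 28 = 29 and f = 17 − 7 = 10.

29 defective items and 10 good items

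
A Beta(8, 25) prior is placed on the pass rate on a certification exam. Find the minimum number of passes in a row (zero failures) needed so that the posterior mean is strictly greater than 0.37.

k = 7

After k passes and 0 failures the posterior is Beta(8+k, 25), with mean (8+k)/(8+25+k).
Set (8+k)/(33+k) > 0.37 and solve: k > (0.37·33 − 8)/(1 − 0.37) = 6.683.
The smallest integer exceeding 6.683 is 7.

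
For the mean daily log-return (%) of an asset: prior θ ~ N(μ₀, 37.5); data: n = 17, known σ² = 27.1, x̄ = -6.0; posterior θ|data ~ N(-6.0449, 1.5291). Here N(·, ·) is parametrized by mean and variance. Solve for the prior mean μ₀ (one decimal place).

With known observation variance, the Normal–Normal posterior has precision τ_n = τ₀ + n/σ² and mean μ_n = (τ₀μ₀ + (n/σ²)x̄)/τ_n.
Here τ₀ = 1/37.5 = 0.026667 and τ_data = 17/27.1 = 0.627306, so τ_n = 0.653973.
Rearranging for μ₀: μ₀ = (μ_n·τ_n − τ_data·x̄)/τ₀ = (-6.0449·0.653973 − 0.627306·-6.0) / 0.026667 = -0.189365/0.026667 ≈ -7.1.

μ₀ = -7.1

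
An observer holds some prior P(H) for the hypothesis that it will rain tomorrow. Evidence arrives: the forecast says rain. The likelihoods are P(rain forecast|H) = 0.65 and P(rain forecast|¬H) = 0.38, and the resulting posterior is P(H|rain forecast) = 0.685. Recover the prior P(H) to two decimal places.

P(H) = 0.56

Bayes' rule in odds form gives O(H|E) = O(H)·[P(E|H)/P(E|¬H)], hence O(H) = O(H|E)/LR.
Posterior odds = 0.685/(1−0.685) = 2.1746. LR = 0.65/0.38 = 1.7105.
Prior odds = 2.1746/1.7105 = 1.2713, so P(H) = 1.2713/(1+1.2713) ≈ 0.56.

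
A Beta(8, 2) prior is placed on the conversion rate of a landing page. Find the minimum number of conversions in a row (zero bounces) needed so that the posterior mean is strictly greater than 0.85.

k = 4

After k conversions and 0 bounces the posterior is Beta(8+k, 2), with mean (8+k)/(8+2+k).
Set (8+k)/(10+k) > 0.85 and solve: k > (0.85·10 − 8)/(1 − 0.85) = 3.333.
The smallest integer exceeding 3.333 is 4.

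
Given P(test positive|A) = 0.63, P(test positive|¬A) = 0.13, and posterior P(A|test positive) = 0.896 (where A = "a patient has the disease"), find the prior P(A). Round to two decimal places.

P(A) = 0.64

In odds form, posterior odds = prior odds × likelihood ratio, so prior odds = posterior odds ÷ LR.
Posterior odds = 0.896/(1−0.896) = 8.6154. LR = 0.63/0.13 = 4.8462.
Prior odds = 8.6154/4.8462 = 1.7778, so P(A) = 1.7778/(1+1.7778) ≈ 0.64.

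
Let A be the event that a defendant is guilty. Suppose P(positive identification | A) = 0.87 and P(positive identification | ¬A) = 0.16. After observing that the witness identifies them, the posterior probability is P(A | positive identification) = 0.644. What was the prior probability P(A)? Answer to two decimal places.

In odds form, posterior odds = prior odds × likelihood ratio, so prior odds = posterior odds ÷ LR.
Posterior odds = 0.644/(1−0.644) = 1.8090. LR = 0.87/0.16 = 5.4375.
Prior odds = 1.8090/5.4375 = 0.3327, so P(A) = 0.3327/(1+0.3327) ≈ 0.25.

P(A) = 0.25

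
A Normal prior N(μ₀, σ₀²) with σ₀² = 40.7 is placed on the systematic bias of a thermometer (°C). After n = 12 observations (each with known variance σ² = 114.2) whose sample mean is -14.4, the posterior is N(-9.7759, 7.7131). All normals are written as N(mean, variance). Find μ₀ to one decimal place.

μ₀ = 10.0

With known observation variance, the Normal–Normal posterior has precision τ_n = τ₀ + n/σ² and mean μ_n = (τ₀μ₀ + (n/σ²)x̄)/τ_n.
Here τ₀ = 1/40.7 = 0.024570 and τ_data = 12/114.2 = 0.105079, so τ_n = 0.129649.
Rearranging for μ₀: μ₀ = (μ_n·τ_n − τ_data·x̄)/τ₀ = (-9.7759·0.129649 − 0.105079·-14.4) / 0.024570 = 0.245702/0.024570 ≈ 10.0.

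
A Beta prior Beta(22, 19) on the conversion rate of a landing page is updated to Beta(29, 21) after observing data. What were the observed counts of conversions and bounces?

7 conversions and 2 bounces

A Beta(α, β) prior with s successes and f failures in binomial data gives a Beta(α+s, β+f) posterior.
So s = 29 − 22 = 7 and f = 21 − 19 = 2.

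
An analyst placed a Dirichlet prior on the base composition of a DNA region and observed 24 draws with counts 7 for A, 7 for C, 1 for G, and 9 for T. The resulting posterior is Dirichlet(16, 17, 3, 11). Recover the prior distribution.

Dirichlet(9, 10, 2, 2)

For a Dirichlet(α) prior with multinomial counts c, the posterior is Dirichlet(α + c) componentwise.
Subtract each count from the matching posterior parameter: 16−7=9, 17−7=10, 3−1=2, 11−9=2.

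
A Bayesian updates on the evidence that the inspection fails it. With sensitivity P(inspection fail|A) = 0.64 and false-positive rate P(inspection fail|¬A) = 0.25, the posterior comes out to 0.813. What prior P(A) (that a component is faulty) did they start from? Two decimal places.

In odds form, posterior odds = prior odds × likelihood ratio, so prior odds = posterior odds ÷ LR.
Posterior odds = 0.813/(1−0.813) = 4.3476. LR = 0.64/0.25 = 2.5600.
Prior odds = 4.3476/2.5600 = 1.6983, so P(A) = 1.6983/(1+1.6983) ≈ 0.63.

P(A) = 0.63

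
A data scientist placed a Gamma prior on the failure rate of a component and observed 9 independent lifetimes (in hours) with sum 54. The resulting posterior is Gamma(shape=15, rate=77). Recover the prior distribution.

Gamma(shape=6, rate=23)

Gamma–exponential conjugacy: posterior shape = α + n, posterior rate = β + Σtᵢ.
So α = 15 − 9 = 6 and β = 77 − 54 = 23.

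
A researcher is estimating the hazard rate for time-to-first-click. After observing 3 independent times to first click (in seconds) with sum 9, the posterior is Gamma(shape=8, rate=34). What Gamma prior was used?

Gamma(shape=5, rate=25)

For an exponential likelihood with a Gamma(α, β) prior on the rate, n observations with total T give posterior Gamma(α+n, β+T).
So α = 8 − 3 = 5 and β = 34 − 9 = 25.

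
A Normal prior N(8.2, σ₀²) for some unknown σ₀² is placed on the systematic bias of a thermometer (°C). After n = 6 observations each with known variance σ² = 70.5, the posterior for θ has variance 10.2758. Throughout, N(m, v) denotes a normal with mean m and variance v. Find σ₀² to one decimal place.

σ₀² = 81.9

Posterior precision equals prior precision plus data precision: 1/σ_n² = 1/σ₀² + n/σ².
So 1/σ₀² = 1/10.2758 − 6/70.5 = 0.097316 − 0.085106 = 0.012210.
Hence σ₀² = 1/0.012210 ≈ 81.9.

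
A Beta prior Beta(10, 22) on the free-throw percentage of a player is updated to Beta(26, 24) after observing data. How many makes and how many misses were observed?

Beta is conjugate to the binomial likelihood: posterior = Beta(a+s, b+f).
Match parameters: s=26−10=16, f=24−22=2.

16 makes and 2 misses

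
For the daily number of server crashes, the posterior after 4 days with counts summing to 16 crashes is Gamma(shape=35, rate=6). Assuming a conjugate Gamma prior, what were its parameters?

Gamma(shape=19, rate=2)

Gamma–Poisson conjugacy: posterior shape = α + Σxᵢ, posterior rate = β + n.
So α = 35 − 16 = 19 and β = 6 − 4 = 2.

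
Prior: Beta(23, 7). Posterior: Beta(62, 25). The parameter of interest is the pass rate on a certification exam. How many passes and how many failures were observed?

39 passes and 18 failures

Beta is conjugate to the binomial likelihood: posterior = Beta(α+s, β+f).
So s = 62 − 23 = 39 and f = 25 − 7 = 18.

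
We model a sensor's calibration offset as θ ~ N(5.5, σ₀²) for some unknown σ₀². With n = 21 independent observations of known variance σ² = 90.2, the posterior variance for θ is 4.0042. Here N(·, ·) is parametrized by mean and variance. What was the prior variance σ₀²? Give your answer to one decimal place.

σ₀² = 59.1

Posterior precision equals prior precision plus data precision: 1/σ_n² = 1/σ₀² + n/σ².
So 1/σ₀² = 1/4.0042 − 21/90.2 = 0.249738 − 0.232816 = 0.016922.
Hence σ₀² = 1/0.016922 ≈ 59.1.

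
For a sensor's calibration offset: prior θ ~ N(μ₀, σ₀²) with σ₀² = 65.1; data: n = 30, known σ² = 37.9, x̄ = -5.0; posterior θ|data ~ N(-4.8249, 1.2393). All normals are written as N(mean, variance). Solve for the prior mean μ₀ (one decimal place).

μ₀ = 4.2

The posterior mean is a precision-weighted average: μ_n = (τ₀μ₀ + τ_data·x̄)/(τ₀+τ_data), with τ₀=1/σ₀² and τ_data=n/σ².
Here τ₀ = 1/65.1 = 0.015361 and τ_data = 30/37.9 = 0.791557, so τ_n = 0.806918.
Rearranging for μ₀: μ₀ = (μ_n·τ_n − τ_data·x̄)/τ₀ = (-4.8249·0.806918 − 0.791557·-5.0) / 0.015361 = 0.064486/0.015361 ≈ 4.2.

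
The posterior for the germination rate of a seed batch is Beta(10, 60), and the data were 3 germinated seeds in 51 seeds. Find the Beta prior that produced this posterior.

Beta(7, 12)

Beta is conjugate to the binomial likelihood: posterior = Beta(a+s, b+f).
Subtract the data counts: 10−3=7, 60−48=12.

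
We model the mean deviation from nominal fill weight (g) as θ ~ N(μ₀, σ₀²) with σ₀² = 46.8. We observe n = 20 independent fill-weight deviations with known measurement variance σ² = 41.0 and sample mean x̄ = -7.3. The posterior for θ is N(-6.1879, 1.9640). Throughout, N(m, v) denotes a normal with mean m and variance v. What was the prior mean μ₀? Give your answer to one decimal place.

μ₀ = 19.2

With known observation variance, the Normal–Normal posterior has precision τ_n = τ₀ + n/σ² and mean μ_n = (τ₀μ₀ + (n/σ²)x̄)/τ_n.
Here τ₀ = 1/46.8 = 0.021368 and τ_data = 20/41.0 = 0.487805, so τ_n = 0.509173.
Rearranging for μ₀: μ₀ = (μ_n·τ_n − τ_data·x̄)/τ₀ = (-6.1879·0.509173 − 0.487805·-7.3) / 0.021368 = 0.410265/0.021368 ≈ 19.2.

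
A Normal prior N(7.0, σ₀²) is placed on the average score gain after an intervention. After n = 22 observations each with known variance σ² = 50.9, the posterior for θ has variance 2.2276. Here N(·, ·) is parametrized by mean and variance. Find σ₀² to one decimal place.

Posterior precision equals prior precision plus data precision: 1/σ_n² = 1/σ₀² + n/σ².
So 1/σ₀² = 1/2.2276 − 22/50.9 = 0.448914 − 0.432220 = 0.016694.
Hence σ₀² = 1/0.016694 ≈ 59.9.

σ₀² = 59.9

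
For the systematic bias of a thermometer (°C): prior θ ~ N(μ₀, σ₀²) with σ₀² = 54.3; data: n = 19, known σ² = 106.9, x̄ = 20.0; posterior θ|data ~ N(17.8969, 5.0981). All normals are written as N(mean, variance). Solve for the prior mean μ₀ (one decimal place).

μ₀ = -2.4

The posterior mean is a precision-weighted average: μ_n = (τ₀μ₀ + τ_data·x̄)/(τ₀+τ_data), with τ₀=1/σ₀² and τ_data=n/σ².
Here τ₀ = 1/54.3 = 0.018416 and τ_data = 19/106.9 = 0.177736, so τ_n = 0.196152.
Rearranging for μ₀: μ₀ = (μ_n·τ_n − τ_data·x̄)/τ₀ = (17.8969·0.196152 − 0.177736·20.0) / 0.018416 = -0.044207/0.018416 ≈ -2.4.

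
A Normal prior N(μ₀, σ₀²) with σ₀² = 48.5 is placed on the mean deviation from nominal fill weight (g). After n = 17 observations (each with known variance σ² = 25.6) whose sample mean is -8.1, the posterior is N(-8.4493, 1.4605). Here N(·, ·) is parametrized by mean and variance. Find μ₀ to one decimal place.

μ₀ = -19.7

With known observation variance, the Normal–Normal posterior has precision τ_n = τ₀ + n/σ² and mean μ_n = (τ₀μ₀ + (n/σ²)x̄)/τ_n.
Here τ₀ = 1/48.5 = 0.020619 and τ_data = 17/25.6 = 0.664062, so τ_n = 0.684681.
Rearranging for μ₀: μ₀ = (μ_n·τ_n − τ_data·x̄)/τ₀ = (-8.4493·0.684681 − 0.664062·-8.1) / 0.020619 = -0.406173/0.020619 ≈ -19.7.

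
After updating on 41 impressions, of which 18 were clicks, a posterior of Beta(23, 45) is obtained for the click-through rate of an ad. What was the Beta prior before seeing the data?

Beta(5, 22)

Beta is conjugate to the binomial likelihood: posterior = Beta(a+s, b+f).
So a = 23 − 18 = 5 and b = 45 − 23 = 22.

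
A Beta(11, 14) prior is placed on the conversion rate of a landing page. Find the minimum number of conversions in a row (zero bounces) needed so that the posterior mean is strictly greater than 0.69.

k = 21

After k conversions and 0 bounces the posterior is Beta(11+k, 14), with mean (11+k)/(11+14+k).
Set (11+k)/(25+k) > 0.69 and solve: k > (0.69·25 − 11)/(1 − 0.69) = 20.161.
The smallest integer exceeding 20.161 is 21.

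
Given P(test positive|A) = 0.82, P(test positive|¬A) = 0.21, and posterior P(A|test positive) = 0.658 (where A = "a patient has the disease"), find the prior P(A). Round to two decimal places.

P(A) = 0.33

Bayes' rule in odds form gives O(A|E) = O(A)·[P(E|A)/P(E|¬A)], hence O(A) = O(A|E)/LR.
Posterior odds = 0.658/(1−0.658) = 1.9240. LR = 0.82/0.21 = 3.9048.
Prior odds = 1.9240/3.9048 = 0.4927, so P(A) = 0.4927/(1+0.4927) ≈ 0.33.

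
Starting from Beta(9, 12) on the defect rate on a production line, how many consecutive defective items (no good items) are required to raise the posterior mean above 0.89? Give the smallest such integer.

k = 89

After k defective items and 0 good items the posterior is Beta(9+k, 12), with mean (9+k)/(9+12+k).
Set (9+k)/(21+k) > 0.89 and solve: k > (0.89·21 − 9)/(1 − 0.89) = 88.091.
The smallest integer exceeding 88.091 is 89.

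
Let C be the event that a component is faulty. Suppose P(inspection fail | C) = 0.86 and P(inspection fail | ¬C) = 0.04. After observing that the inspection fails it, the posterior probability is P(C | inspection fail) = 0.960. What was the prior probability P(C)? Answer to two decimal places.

P(C) = 0.53

In odds form, posterior odds = prior odds × likelihood ratio, so prior odds = posterior odds ÷ LR.
Posterior odds = 0.960/(1−0.960) = 24.0000. LR = 0.86/0.04 = 21.5000.
Prior odds = 24.0000/21.5000 = 1.1163, so P(C) = 1.1163/(1+1.1163) ≈ 0.53.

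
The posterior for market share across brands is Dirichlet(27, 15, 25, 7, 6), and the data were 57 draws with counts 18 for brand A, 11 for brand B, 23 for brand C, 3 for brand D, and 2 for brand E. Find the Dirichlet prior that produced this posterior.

For a Dirichlet(α) prior with multinomial counts c, the posterior is Dirichlet(α + c) componentwise.
Subtract each count from the matching posterior parameter: 27−18=9, 15−11=4, 25−23=2, 7−3=4, 6−2=4.

Dirichlet(9, 4, 2, 4, 4)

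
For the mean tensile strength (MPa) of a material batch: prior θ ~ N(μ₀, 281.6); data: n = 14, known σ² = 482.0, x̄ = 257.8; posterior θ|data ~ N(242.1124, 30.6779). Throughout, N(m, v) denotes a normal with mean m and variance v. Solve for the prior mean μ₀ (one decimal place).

μ₀ = 113.8

The posterior mean is a precision-weighted average: μ_n = (τ₀μ₀ + τ_data·x̄)/(τ₀+τ_data), with τ₀=1/σ₀² and τ_data=n/σ².
Here τ₀ = 1/281.6 = 0.003551 and τ_data = 14/482.0 = 0.029046, so τ_n = 0.032597.
Rearranging for μ₀: μ₀ = (μ_n·τ_n − τ_data·x̄)/τ₀ = (242.1124·0.032597 − 0.029046·257.8) / 0.003551 = 0.404079/0.003551 ≈ 113.8.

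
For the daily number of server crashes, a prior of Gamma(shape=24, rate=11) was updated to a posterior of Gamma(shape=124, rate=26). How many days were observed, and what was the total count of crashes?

n = 15 days with total 100 crashes

A Gamma(α, β) prior (rate parametrization) on a Poisson rate with n observations summing to S gives posterior Gamma(α+S, β+n).
Matching: Σxᵢ = 124 − 24 = 100 and n = 26 − 11 = 15.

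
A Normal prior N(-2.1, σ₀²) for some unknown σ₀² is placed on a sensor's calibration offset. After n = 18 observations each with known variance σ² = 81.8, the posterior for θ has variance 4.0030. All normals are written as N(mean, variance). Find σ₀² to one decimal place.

Posterior precision equals prior precision plus data precision: 1/σ_n² = 1/σ₀² + n/σ².
So 1/σ₀² = 1/4.0030 − 18/81.8 = 0.249813 − 0.220049 = 0.029764.
Hence σ₀² = 1/0.029764 ≈ 33.6.

σ₀² = 33.6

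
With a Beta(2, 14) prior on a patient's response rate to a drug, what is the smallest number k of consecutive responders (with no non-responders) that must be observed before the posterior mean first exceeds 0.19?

After k responders and 0 non-responders the posterior is Beta(2+k, 14), with mean (2+k)/(2+14+k).
Set (2+k)/(16+k) > 0.19 and solve: k > (0.19·16 − 2)/(1 − 0.19) = 1.284.
The smallest integer exceeding 1.284 is 2, and checking k=2: (4)/(18) = 0.2222 > 0.19.

k = 2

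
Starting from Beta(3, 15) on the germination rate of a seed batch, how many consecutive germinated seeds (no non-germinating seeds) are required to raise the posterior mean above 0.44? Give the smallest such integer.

k = 9

After k germinated seeds and 0 non-germinating seeds the posterior is Beta(3+k, 15), with mean (3+k)/(3+15+k).
Set (3+k)/(18+k) > 0.44 and solve: k > (0.44·18 − 3)/(1 − 0.44) = 8.786.
The smallest integer exceeding 8.786 is 9.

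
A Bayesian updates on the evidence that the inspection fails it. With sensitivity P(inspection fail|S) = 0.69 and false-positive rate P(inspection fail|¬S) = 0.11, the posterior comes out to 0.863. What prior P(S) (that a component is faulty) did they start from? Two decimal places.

In odds form, posterior odds = prior odds × likelihood ratio, so prior odds = posterior odds ÷ LR.
Posterior odds = 0.863/(1−0.863) = 6.2993. LR = 0.69/0.11 = 6.2727.
Prior odds = 6.2993/6.2727 = 1.0042, so P(S) = 1.0042/(1+1.0042) ≈ 0.50.

P(S) = 0.50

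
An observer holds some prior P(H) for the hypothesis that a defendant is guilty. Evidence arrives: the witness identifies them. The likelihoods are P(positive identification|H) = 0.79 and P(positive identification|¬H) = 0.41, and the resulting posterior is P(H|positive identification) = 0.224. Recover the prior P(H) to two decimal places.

In odds form, posterior odds = prior odds × likelihood ratio, so prior odds = posterior odds ÷ LR.
Posterior odds = 0.224/(1−0.224) = 0.2887. LR = 0.79/0.41 = 1.9268.
Prior odds = 0.2887/1.9268 = 0.1498, so P(H) = 0.1498/(1+0.1498) ≈ 0.13.

P(H) = 0.13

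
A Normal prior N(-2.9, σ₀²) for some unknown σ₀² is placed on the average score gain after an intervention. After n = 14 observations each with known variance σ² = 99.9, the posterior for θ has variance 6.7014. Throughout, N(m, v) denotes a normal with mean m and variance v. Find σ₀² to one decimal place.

For the Normal–Normal model with known σ², precisions add: τ_n = τ₀ + n/σ².
So 1/σ₀² = 1/6.7014 − 14/99.9 = 0.149223 − 0.140140 = 0.009083.
Hence σ₀² = 1/0.009083 ≈ 110.1.

σ₀² = 110.1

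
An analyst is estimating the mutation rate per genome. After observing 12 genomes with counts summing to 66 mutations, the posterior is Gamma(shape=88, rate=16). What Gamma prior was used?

Gamma(shape=22, rate=4)

A Gamma(α, β) prior (rate parametrization) on a Poisson rate with n observations summing to S gives posterior Gamma(α+S, β+n).
So α = 88 − 66 = 22 and β = 16 − 12 = 4.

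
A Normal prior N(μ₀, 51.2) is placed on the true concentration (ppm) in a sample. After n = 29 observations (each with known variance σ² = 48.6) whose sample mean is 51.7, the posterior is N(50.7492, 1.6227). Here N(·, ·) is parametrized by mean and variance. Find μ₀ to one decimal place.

With known observation variance, the Normal–Normal posterior has precision τ_n = τ₀ + n/σ² and mean μ_n = (τ₀μ₀ + (n/σ²)x̄)/τ_n.
Here τ₀ = 1/51.2 = 0.019531 and τ_data = 29/48.6 = 0.596708, so τ_n = 0.616239.
Rearranging for μ₀: μ₀ = (μ_n·τ_n − τ_data·x̄)/τ₀ = (50.7492·0.616239 − 0.596708·51.7) / 0.019531 = 0.423833/0.019531 ≈ 21.7.

μ₀ = 21.7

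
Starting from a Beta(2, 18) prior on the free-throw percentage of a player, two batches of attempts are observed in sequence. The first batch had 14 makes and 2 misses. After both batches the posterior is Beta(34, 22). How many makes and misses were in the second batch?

18 makes and 2 misses

Sequential conjugate updates are equivalent to a single update on the pooled data, so total successes = posterior α − prior α and total failures = posterior β − prior β.
Total across both batches: 34−2=32 makes, 22−18=4 misses.
Subtract the first batch: 32−14=18 makes and 4−2=2 misses.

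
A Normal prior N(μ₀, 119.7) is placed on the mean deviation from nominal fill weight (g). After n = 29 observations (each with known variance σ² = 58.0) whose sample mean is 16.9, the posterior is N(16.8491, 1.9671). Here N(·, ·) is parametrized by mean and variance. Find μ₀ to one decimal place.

With known observation variance, the Normal–Normal posterior has precision τ_n = τ₀ + n/σ² and mean μ_n = (τ₀μ₀ + (n/σ²)x̄)/τ_n.
Here τ₀ = 1/119.7 = 0.008354 and τ_data = 29/58.0 = 0.500000, so τ_n = 0.508354.
Rearranging for μ₀: μ₀ = (μ_n·τ_n − τ_data·x̄)/τ₀ = (16.8491·0.508354 − 0.500000·16.9) / 0.008354 = 0.115307/0.008354 ≈ 13.8.

μ₀ = 13.8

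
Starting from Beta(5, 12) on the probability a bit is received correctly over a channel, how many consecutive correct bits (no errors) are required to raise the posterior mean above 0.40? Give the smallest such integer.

After k correct bits and 0 errors the posterior is Beta(5+k, 12), with mean (5+k)/(5+12+k).
Set (5+k)/(17+k) > 0.40 and solve: k > (0.40·17 − 5)/(1 − 0.40) = 3.000.
The smallest integer exceeding 3.000 is 4, and checking k=4: (9)/(21) = 0.4286 > 0.40.

k = 4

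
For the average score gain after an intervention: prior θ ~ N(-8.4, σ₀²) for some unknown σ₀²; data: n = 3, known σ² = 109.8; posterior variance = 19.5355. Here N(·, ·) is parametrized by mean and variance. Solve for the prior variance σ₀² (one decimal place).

σ₀² = 41.9

For the Normal–Normal model with known σ², precisions add: τ_n = τ₀ + n/σ².
So 1/σ₀² = 1/19.5355 − 3/109.8 = 0.051189 − 0.027322 = 0.023867.
Hence σ₀² = 1/0.023867 ≈ 41.9.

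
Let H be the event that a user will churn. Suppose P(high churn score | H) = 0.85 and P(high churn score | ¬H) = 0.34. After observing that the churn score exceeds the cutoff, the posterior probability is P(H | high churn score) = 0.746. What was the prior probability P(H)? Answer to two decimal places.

P(H) = 0.54

Bayes' rule in odds form gives O(H|E) = O(H)·[P(E|H)/P(E|¬H)], hence O(H) = O(H|E)/LR.
Posterior odds = 0.746/(1−0.746) = 2.9370. LR = 0.85/0.34 = 2.5000.
Prior odds = 2.9370/2.5000 = 1.1748, so P(H) = 1.1748/(1+1.1748) ≈ 0.54.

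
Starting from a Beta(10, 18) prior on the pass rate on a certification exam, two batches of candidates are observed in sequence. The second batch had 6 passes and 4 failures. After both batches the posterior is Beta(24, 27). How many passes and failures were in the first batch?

8 passes and 5 failures

Because Beta–binomial updating is additive in the counts, the combined data contributed (α_post−α_prior, β_post−β_prior) successes and failures.
Total across both batches: 24−10=14 passes, 27−18=9 failures.
Subtract the second batch: 14−6=8 passes and 9−4=5 failures.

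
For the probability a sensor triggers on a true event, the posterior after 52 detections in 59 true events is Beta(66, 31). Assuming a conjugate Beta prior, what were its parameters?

Beta is conjugate to the binomial likelihood: posterior = Beta(a+s, b+f).
Subtract the data counts: 66−52=14, 31−7=24.

Beta(14, 24)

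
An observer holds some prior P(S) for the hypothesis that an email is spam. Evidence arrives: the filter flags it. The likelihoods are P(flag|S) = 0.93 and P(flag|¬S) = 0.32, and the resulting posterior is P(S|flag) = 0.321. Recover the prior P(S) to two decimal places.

P(S) = 0.14

Bayes' rule in odds form gives O(S|E) = O(S)·[P(E|S)/P(E|¬S)], hence O(S) = O(S|E)/LR.
Posterior odds = 0.321/(1−0.321) = 0.4728. LR = 0.93/0.32 = 2.9062.
Prior odds = 0.4728/2.9062 = 0.1627, so P(S) = 0.1627/(1+0.1627) ≈ 0.14.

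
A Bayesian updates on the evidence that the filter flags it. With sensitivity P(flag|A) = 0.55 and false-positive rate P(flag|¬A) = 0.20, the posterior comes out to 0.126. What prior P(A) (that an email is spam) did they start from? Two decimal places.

In odds form, posterior odds = prior odds × likelihood ratio, so prior odds = posterior odds ÷ LR.
Posterior odds = 0.126/(1−0.126) = 0.1442. LR = 0.55/0.20 = 2.7500.
Prior odds = 0.1442/2.7500 = 0.0524, so P(A) = 0.0524/(1+0.0524) ≈ 0.05.

P(A) = 0.05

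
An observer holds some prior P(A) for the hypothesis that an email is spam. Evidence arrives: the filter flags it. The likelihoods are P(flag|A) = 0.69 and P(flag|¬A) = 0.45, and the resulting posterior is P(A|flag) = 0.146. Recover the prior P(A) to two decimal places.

Bayes' rule in odds form gives O(A|E) = O(A)·[P(E|A)/P(E|¬A)], hence O(A) = O(A|E)/LR.
Posterior odds = 0.146/(1−0.146) = 0.1710. LR = 0.69/0.45 = 1.5333.
Prior odds = 0.1710/1.5333 = 0.1115, so P(A) = 0.1115/(1+0.1115) ≈ 0.10.

P(A) = 0.10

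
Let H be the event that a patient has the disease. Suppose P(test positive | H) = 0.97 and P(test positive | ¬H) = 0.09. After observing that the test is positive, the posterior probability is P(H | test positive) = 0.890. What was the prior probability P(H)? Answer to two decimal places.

In odds form, posterior odds = prior odds × likelihood ratio, so prior odds = posterior odds ÷ LR.
Posterior odds = 0.890/(1−0.890) = 8.0909. LR = 0.97/0.09 = 10.7778.
Prior odds = 8.0909/10.7778 = 0.7507, so P(H) = 0.7507/(1+0.7507) ≈ 0.43.

P(H) = 0.43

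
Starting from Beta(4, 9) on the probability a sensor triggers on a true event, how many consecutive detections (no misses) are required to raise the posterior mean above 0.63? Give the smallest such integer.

k = 12

After k detections and 0 misses the posterior is Beta(4+k, 9), with mean (4+k)/(4+9+k).
Set (4+k)/(13+k) > 0.63 and solve: k > (0.63·13 − 4)/(1 − 0.63) = 11.324.
The smallest integer exceeding 11.324 is 12, and checking k=12: (16)/(25) = 0.6400 > 0.63.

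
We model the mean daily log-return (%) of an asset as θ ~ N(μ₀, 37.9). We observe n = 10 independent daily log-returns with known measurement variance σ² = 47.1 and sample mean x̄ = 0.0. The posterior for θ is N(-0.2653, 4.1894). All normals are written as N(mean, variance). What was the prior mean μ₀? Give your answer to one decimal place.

μ₀ = -2.4

With known observation variance, the Normal–Normal posterior has precision τ_n = τ₀ + n/σ² and mean μ_n = (τ₀μ₀ + (n/σ²)x̄)/τ_n.
Here τ₀ = 1/37.9 = 0.026385 and τ_data = 10/47.1 = 0.212314, so τ_n = 0.238699.
Rearranging for μ₀: μ₀ = (μ_n·τ_n − τ_data·x̄)/τ₀ = (-0.2653·0.238699 − 0.212314·0.0) / 0.026385 = -0.063327/0.026385 ≈ -2.4.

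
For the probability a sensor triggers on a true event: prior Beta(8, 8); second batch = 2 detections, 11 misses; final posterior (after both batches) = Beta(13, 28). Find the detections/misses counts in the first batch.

3 detections and 9 misses

Sequential conjugate updates are equivalent to a single update on the pooled data, so total successes = posterior α − prior α and total failures = posterior β − prior β.
Total across both batches: 13−8=5 detections, 28−8=20 misses.
Subtract the second batch: 5−2=3 detections and 20−11=9 misses.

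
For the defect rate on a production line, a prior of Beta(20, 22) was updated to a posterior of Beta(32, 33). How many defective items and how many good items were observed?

Under Beta–binomial conjugacy the posterior parameters are (α+s, β+f).
So s = 32 − 20 = 12 and f = 33 − 22 = 11.

12 defective items and 11 good items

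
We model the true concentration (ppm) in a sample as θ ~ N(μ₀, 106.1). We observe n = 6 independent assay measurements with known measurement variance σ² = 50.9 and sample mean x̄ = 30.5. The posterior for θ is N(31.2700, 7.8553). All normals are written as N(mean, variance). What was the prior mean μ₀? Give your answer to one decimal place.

μ₀ = 40.9

With known observation variance, the Normal–Normal posterior has precision τ_n = τ₀ + n/σ² and mean μ_n = (τ₀μ₀ + (n/σ²)x̄)/τ_n.
Here τ₀ = 1/106.1 = 0.009425 and τ_data = 6/50.9 = 0.117878, so τ_n = 0.127303.
Rearranging for μ₀: μ₀ = (μ_n·τ_n − τ_data·x̄)/τ₀ = (31.2700·0.127303 − 0.117878·30.5) / 0.009425 = 0.385486/0.009425 ≈ 40.9.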